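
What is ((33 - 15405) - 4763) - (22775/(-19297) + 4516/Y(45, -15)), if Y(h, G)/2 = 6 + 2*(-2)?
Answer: -410308633/19297 ≈ -21263.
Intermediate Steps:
Y(h, G) = 4 (Y(h, G) = 2*(6 + 2*(-2)) = 2*(6 - 4) = 2*2 = 4)
((33 - 15405) - 4763) - (22775/(-19297) + 4516/Y(45, -15)) = ((33 - 15405) - 4763) - (22775/(-19297) + 4516/4) = (-15372 - 4763) - (22775*(-1/19297) + 4516*(¼)) = -20135 - (-22775/19297 + 1129) = -20135 - 1*21763538/19297 = -20135 - 21763538/19297 = -410308633/19297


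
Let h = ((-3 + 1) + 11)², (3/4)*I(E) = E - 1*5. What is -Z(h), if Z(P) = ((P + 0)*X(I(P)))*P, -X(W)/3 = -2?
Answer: -39366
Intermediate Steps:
I(E) = -20/3 + 4*E/3 (I(E) = 4*(E - 1*5)/3 = 4*(E - 5)/3 = 4*(-5 + E)/3 = -20/3 + 4*E/3)
X(W) = 6 (X(W) = -3*(-2) = 6)
h = 81 (h = (-2 + 11)² = 9² = 81)
Z(P) = 6*P² (Z(P) = ((P + 0)*6)*P = (P*6)*P = (6*P)*P = 6*P²)
-Z(h) = -6*81² = -6*6561 = -1*39366 = -39366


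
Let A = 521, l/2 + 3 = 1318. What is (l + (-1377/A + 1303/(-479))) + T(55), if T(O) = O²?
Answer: 1409917699/249559 ≈ 5649.6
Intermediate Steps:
l = 2630 (l = -6 + 2*1318 = -6 + 2636 = 2630)
(l + (-1377/A + 1303/(-479))) + T(55) = (2630 + (-1377/521 + 1303/(-479))) + 55² = (2630 + (-1377*1/521 + 1303*(-1/479))) + 3025 = (2630 + (-1377/521 - 1303/479)) + 3025 = (2630 - 1338446/249559) + 3025 = 655001724/249559 + 3025 = 1409917699/249559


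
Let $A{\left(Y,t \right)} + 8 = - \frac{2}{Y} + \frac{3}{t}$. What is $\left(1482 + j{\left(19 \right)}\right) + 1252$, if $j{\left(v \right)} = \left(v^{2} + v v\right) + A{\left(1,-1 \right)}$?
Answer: $3443$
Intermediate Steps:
$A{\left(Y,t \right)} = -8 - \frac{2}{Y} + \frac{3}{t}$ ($A{\left(Y,t \right)} = -8 + \left(- \frac{2}{Y} + \frac{3}{t}\right) = -8 - \frac{2}{Y} + \frac{3}{t}$)
$j{\left(v \right)} = -13 + 2 v^{2}$ ($j{\left(v \right)} = \left(v^{2} + v v\right) - \left(8 + 2 + 3\right) = \left(v^{2} + v^{2}\right) - 13 = 2 v^{2} - 13 = -13 + 2 v^{2}$)
$\left(1482 + j{\left(19 \right)}\right) + 1252 = \left(1482 - \left(13 - 2 \cdot 19^{2}\right)\right) + 1252 = \left(1482 + \left(-13 + 2 \cdot 361\right)\right) + 1252 = \left(1482 + \left(-13 + 722\right)\right) + 1252 = \left(1482 + 709\right) + 1252 = 2191 + 1252 = 3443$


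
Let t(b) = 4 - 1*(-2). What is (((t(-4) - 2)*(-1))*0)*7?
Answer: 0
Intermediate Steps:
t(b) = 6 (t(b) = 4 + 2 = 6)
(((t(-4) - 2)*(-1))*0)*7 = (((6 - 2)*(-1))*0)*7 = ((4*(-1))*0)*7 = -4*0*7 = 0*7 = 0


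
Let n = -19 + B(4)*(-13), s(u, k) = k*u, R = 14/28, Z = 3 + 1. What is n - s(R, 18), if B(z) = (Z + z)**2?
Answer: -860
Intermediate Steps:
Z = 4
R = 1/2 (R = 14*(1/28) = 1/2 ≈ 0.50000)
B(z) = (4 + z)**2
n = -851 (n = -19 + (4 + 4)**2*(-13) = -19 + 8**2*(-13) = -19 + 64*(-13) = -19 - 832 = -851)
n - s(R, 18) = -851 - 18/2 = -851 - 1*9 = -851 - 9 = -860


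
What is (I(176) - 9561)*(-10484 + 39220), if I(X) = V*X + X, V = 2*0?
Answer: -269687360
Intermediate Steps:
V = 0
I(X) = X (I(X) = 0*X + X = 0 + X = X)
(I(176) - 9561)*(-10484 + 39220) = (176 - 9561)*(-10484 + 39220) = -9385*28736 = -269687360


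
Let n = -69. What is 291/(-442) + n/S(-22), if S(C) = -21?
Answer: 8129/3094 ≈ 2.6273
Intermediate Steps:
291/(-442) + n/S(-22) = 291/(-442) - 69/(-21) = 291*(-1/442) - 69*(-1/21) = -291/442 + 23/7 = 8129/3094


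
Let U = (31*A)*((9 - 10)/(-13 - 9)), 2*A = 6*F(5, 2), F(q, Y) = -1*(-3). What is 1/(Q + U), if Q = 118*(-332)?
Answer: -22/861593 ≈ -2.5534e-5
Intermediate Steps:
F(q, Y) = 3
A = 9 (A = (6*3)/2 = (1/2)*18 = 9)
Q = -39176
U = 279/22 (U = (31*9)*((9 - 10)/(-13 - 9)) = 279*(-1/(-22)) = 279*(-1*(-1/22)) = 279*(1/22) = 279/22 ≈ 12.682)
1/(Q + U) = 1/(-39176 + 279/22) = 1/(-861593/22) = -22/861593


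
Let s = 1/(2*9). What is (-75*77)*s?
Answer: -1925/6 ≈ -320.83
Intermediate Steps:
s = 1/18 ≈ 0.055556
(-75*77)*s = -75*77*(1/18) = -5775*1/18 = -1925/6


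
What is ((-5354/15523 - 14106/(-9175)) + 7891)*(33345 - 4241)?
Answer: 32713882051174352/142423525 ≈ 2.2969e+8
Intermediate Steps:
((-5354/15523 - 14106/(-9175)) + 7891)*(33345 - 4241) = ((-5354*1/15523 - 14106*(-1/9175)) + 7891)*29104 = ((-5354/15523 + 14106/9175) + 7891)*29104 = (169844488/142423525 + 7891)*29104 = (1124033880263/142423525)*29104 = 32713882051174352/142423525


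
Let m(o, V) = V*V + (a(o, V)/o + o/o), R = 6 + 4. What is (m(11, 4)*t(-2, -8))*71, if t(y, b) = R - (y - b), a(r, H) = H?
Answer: 54244/11 ≈ 4931.3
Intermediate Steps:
R = 10
m(o, V) = 1 + V**2 + V/o (m(o, V) = V*V + (V/o + o/o) = V**2 + (V/o + 1) = V**2 + (1 + V/o) = 1 + V**2 + V/o)
t(y, b) = 10 + b - y (t(y, b) = 10 - (y - b) = 10 + (b - y) = 10 + b - y)
(m(11, 4)*t(-2, -8))*71 = ((1 + 4**2 + 4/11)*(10 - 8 - 1*(-2)))*71 = ((1 + 16 + 4*(1/11))*(10 - 8 + 2))*71 = ((1 + 16 + 4/11)*4)*71 = ((191/11)*4)*71 = (764/11)*71 = 54244/11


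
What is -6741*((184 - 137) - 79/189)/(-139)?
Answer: 942028/417 ≈ 2259.1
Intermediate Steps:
-6741*((184 - 137) - 79/189)/(-139) = -6741*(47 - 79*1/189)*(-1)/139 = -6741*(47 - 79/189)*(-1)/139 = -942028*(-1)/(3*139) = -6741*(-8804/26271) = 942028/417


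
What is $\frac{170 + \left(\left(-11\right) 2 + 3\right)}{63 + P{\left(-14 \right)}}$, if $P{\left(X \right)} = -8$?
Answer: $\frac{151}{55} \approx 2.7455$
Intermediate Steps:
$\frac{170 + \left(\left(-11\right) 2 + 3\right)}{63 + P{\left(-14 \right)}} = \frac{170 + \left(\left(-11\right) 2 + 3\right)}{63 - 8} = \frac{170 + \left(-22 + 3\right)}{55} = \left(170 - 19\right) \frac{1}{55} = 151 \cdot \frac{1}{55} = \frac{151}{55}$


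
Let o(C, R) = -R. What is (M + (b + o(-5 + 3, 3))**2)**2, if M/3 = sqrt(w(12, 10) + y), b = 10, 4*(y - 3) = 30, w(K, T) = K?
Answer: 5207/2 + 441*sqrt(10) ≈ 3998.1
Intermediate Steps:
y = 21/2 (y = 3 + (1/4)*30 = 3 + 15/2 = 21/2 ≈ 10.500)
M = 9*sqrt(10)/2 (M = 3*sqrt(12 + 21/2) = 3*sqrt(45/2) = 3*(3*sqrt(10)/2) = 9*sqrt(10)/2 ≈ 14.230)
(M + (b + o(-5 + 3, 3))**2)**2 = (9*sqrt(10)/2 + (10 - 1*3)**2)**2 = (9*sqrt(10)/2 + (10 - 3)**2)**2 = (9*sqrt(10)/2 + 7**2)**2 = (9*sqrt(10)/2 + 49)**2 = (49 + 9*sqrt(10)/2)**2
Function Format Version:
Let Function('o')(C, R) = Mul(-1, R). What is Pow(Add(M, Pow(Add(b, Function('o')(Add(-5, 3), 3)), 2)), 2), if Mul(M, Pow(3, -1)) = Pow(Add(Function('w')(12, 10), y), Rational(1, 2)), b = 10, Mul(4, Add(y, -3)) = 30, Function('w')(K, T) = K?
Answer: Add(Rational(5207, 2), Mul(441, Pow(10, Rational(1, 2)))) ≈ 3998.1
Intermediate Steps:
y = Rational(21, 2) (y = Add(3, Mul(Rational(1, 4), 30)) = Add(3, Rational(15, 2)) = Rational(21, 2) ≈ 10.500)
M = Mul(Rational(9, 2), Pow(10, Rational(1, 2))) (M = Mul(3, Pow(Add(12, Rational(21, 2)), Rational(1, 2))) = Mul(3, Pow(Rational(45, 2), Rational(1, 2))) = Mul(3, Mul(Rational(3, 2), Pow(10, Rational(1, 2)))) = Mul(Rational(9, 2), Pow(10, Rational(1, 2))) ≈ 14.230)
Pow(Add(M, Pow(Add(b, Function('o')(Add(-5, 3), 3)), 2)), 2) = Pow(Add(Mul(Rational(9, 2), Pow(10, Rational(1, 2))), Pow(Add(10, Mul(-1, 3)), 2)), 2) = Pow(Add(Mul(Rational(9, 2), Pow(10, Rational(1, 2))), Pow(Add(10, -3), 2)), 2) = Pow(Add(Mul(Rational(9, 2), Pow(10, Rational(1, 2))), Pow(7, 2)), 2) = Pow(Add(Mul(Rational(9, 2), Pow(10, Rational(1, 2))), 49), 2) = Pow(Add(49, Mul(Rational(9, 2), Pow(10, Rational(1, 2)))), 2)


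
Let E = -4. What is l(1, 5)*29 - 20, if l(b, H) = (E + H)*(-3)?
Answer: -107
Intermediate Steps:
l(b, H) = 12 - 3*H (l(b, H) = (-4 + H)*(-3) = 12 - 3*H)
l(1, 5)*29 - 20 = (12 - 3*5)*29 - 20 = (12 - 15)*29 - 20 = -3*29 - 20 = -87 - 20 = -107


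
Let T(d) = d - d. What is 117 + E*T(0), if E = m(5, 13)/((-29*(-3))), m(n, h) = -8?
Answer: 117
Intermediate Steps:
T(d) = 0
E = -8/87 (E = -8/((-29*(-3))) = -8/87 ≈ -0.091954)
117 + E*T(0) = 117 - 8/87*0 = 117 + 0 = 117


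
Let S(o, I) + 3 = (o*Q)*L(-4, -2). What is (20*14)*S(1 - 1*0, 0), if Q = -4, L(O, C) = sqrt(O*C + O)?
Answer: -3080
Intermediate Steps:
L(O, C) = sqrt(O + C*O) (L(O, C) = sqrt(C*O + O) = sqrt(O + C*O))
S(o, I) = -3 - 8*o (S(o, I) = -3 + (o*(-4))*sqrt(-4*(1 - 2)) = -3 + (-4*o)*sqrt(-4*(-1)) = -3 + (-4*o)*sqrt(4) = -3 - 4*o*2 = -3 - 8*o)
(20*14)*S(1 - 1*0, 0) = (20*14)*(-3 - 8*(1 - 1*0)) = 280*(-3 - 8*(1 + 0)) = 280*(-3 - 8*1) = 280*(-3 - 8) = 280*(-11) = -3080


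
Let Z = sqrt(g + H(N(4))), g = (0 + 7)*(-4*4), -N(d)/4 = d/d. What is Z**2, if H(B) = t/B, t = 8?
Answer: -114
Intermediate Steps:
N(d) = -4 (N(d) = -4*d/d = -4*1 = -4)
H(B) = 8/B
g = -112 (g = 7*(-16) = -112)
Z = I*sqrt(114) (Z = sqrt(-112 + 8/(-4)) = sqrt(-112 + 8*(-1/4)) = sqrt(-112 - 2) = sqrt(-114) = I*sqrt(114) ≈ 10.677*I)
Z**2 = (I*sqrt(114))**2 = -114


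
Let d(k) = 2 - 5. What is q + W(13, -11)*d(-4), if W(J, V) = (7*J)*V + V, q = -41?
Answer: 2995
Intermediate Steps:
W(J, V) = V + 7*J*V (W(J, V) = 7*J*V + V = V + 7*J*V)
d(k) = -3
q + W(13, -11)*d(-4) = -41 - 11*(1 + 7*13)*(-3) = -41 - 11*(1 + 91)*(-3) = -41 - 11*92*(-3) = -41 - 1012*(-3) = -41 + 3036 = 2995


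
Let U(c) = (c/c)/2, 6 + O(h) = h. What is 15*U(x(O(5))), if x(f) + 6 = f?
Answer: 15/2 ≈ 7.5000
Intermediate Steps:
O(h) = -6 + h
x(f) = -6 + f
U(c) = ½ (U(c) = 1*(½) = ½)
15*U(x(O(5))) = 15*(½) = 15/2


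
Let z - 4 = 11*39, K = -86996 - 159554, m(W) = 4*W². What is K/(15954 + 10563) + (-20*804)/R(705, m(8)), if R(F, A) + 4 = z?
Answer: -177387770/3791931 ≈ -46.780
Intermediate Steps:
K = -246550
z = 433 (z = 4 + 11*39 = 4 + 429 = 433)
R(F, A) = 429 (R(F, A) = -4 + 433 = 429)
K/(15954 + 10563) + (-20*804)/R(705, m(8)) = -246550/(15954 + 10563) - 20*804/429 = -246550/26517 - 16080*1/429 = -246550*1/26517 - 5360/143 = -246550/26517 - 5360/143 = -177387770/3791931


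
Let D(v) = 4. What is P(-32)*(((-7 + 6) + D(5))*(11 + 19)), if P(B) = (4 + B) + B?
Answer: -5400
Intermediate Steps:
P(B) = 4 + 2*B
P(-32)*(((-7 + 6) + D(5))*(11 + 19)) = (4 + 2*(-32))*(((-7 + 6) + 4)*(11 + 19)) = (4 - 64)*((-1 + 4)*30) = -180*30 = -60*90 = -5400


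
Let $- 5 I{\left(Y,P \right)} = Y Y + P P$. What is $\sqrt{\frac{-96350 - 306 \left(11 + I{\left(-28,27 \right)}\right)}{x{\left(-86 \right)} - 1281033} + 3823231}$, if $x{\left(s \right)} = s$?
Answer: $\frac{\sqrt{3201499309834016285}}{915085} \approx 1955.3$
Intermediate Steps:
$I{\left(Y,P \right)} = - \frac{P^{2}}{5} - \frac{Y^{2}}{5}$ ($I{\left(Y,P \right)} = - \frac{Y Y + P P}{5} = - \frac{Y^{2} + P^{2}}{5} = - \frac{P^{2} + Y^{2}}{5} = - \frac{P^{2}}{5} - \frac{Y^{2}}{5}$)
$\sqrt{\frac{-96350 - 306 \left(11 + I{\left(-28,27 \right)}\right)}{x{\left(-86 \right)} - 1281033} + 3823231} = \sqrt{\frac{-96350 - 306 \left(11 - \left(\frac{729}{5} + \frac{784}{5}\right)\right)}{-86 - 1281033} + 3823231} = \sqrt{\frac{-96350 - 306 \left(11 - \frac{1513}{5}\right)}{-1281119} + 3823231} = \sqrt{\left(-96350 - 306 \left(11 - \frac{1513}{5}\right)\right) \left(- \frac{1}{1281119}\right) + 3823231} = \sqrt{\left(-96350 - - \frac{446148}{5}\right) \left(- \frac{1}{1281119}\right) + 3823231} = \sqrt{\left(-96350 + \frac{446148}{5}\right) \left(- \frac{1}{1281119}\right) + 3823231} = \sqrt{\left(- \frac{35602}{5}\right) \left(- \frac{1}{1281119}\right) + 3823231} = \sqrt{\frac{5086}{915085} + 3823231} = \sqrt{\frac{3498581344721}{915085}} = \frac{\sqrt{3201499309834016285}}{915085}$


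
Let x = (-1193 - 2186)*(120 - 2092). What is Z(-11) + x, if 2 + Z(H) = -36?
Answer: 6663350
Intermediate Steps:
Z(H) = -38 (Z(H) = -2 - 36 = -38)
x = 6663388 (x = -3379*(-1972) = 6663388)
Z(-11) + x = -38 + 6663388 = 6663350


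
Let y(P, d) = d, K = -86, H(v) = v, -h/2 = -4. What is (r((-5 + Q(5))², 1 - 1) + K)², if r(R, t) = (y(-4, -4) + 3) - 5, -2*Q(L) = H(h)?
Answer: 8464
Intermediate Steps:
h = 8 (h = -2*(-4) = 8)
Q(L) = -4 (Q(L) = -½*8 = -4)
r(R, t) = -6 (r(R, t) = (-4 + 3) - 5 = -1 - 5 = -6)
(r((-5 + Q(5))², 1 - 1) + K)² = (-6 - 86)² = (-92)² = 8464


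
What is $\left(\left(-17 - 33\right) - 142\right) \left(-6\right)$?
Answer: $1152$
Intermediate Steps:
$\left(\left(-17 - 33\right) - 142\right) \left(-6\right) = \left(-50 - 142\right) \left(-6\right) = \left(-192\right) \left(-6\right) = 1152$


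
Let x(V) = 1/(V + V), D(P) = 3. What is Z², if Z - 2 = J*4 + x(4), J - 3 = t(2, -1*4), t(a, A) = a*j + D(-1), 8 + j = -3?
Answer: 245025/64 ≈ 3828.5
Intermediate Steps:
j = -11 (j = -8 - 3 = -11)
t(a, A) = 3 - 11*a (t(a, A) = a*(-11) + 3 = -11*a + 3 = 3 - 11*a)
J = -16 (J = 3 + (3 - 11*2) = 3 + (3 - 22) = 3 - 19 = -16)
x(V) = 1/(2*V)
Z = -495/8 (Z = 2 + (-16*4 + (½)/4) = 2 + (-64 + (½)*(¼)) = 2 + (-64 + ⅛) = 2 - 511/8 = -495/8 ≈ -61.875)
Z² = (-495/8)² = 245025/64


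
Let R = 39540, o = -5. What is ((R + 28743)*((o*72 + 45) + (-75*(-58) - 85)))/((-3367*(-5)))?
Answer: 53943570/3367 ≈ 16021.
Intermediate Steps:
((R + 28743)*((o*72 + 45) + (-75*(-58) - 85)))/((-3367*(-5))) = ((39540 + 28743)*((-5*72 + 45) + (-75*(-58) - 85)))/((-3367*(-5))) = (68283*((-360 + 45) + (4350 - 85)))/16835 = (68283*(-315 + 4265))*(1/16835) = (68283*3950)*(1/16835) = 269717850*(1/16835) = 53943570/3367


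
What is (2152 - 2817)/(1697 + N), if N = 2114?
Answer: -665/3811 ≈ -0.17449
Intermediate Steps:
(2152 - 2817)/(1697 + N) = (2152 - 2817)/(1697 + 2114) = -665/3811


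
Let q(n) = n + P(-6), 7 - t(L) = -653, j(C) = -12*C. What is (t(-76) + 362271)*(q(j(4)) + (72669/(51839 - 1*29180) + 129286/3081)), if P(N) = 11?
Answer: 1769138613520/596687 ≈ 2.9649e+6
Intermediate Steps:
t(L) = 660 (t(L) = 7 - 1*(-653) = 7 + 653 = 660)
q(n) = 11 + n (q(n) = n + 11 = 11 + n)
(t(-76) + 362271)*(q(j(4)) + (72669/(51839 - 1*29180) + 129286/3081)) = (660 + 362271)*((11 - 12*4) + (72669/(51839 - 1*29180) + 129286/3081)) = 362931*((11 - 48) + (72669/(51839 - 29180) + 129286*(1/3081))) = 362931*(-37 + (72669/22659 + 129286/3081)) = 362931*(-37 + (72669*(1/22659) + 129286/3081)) = 362931*(-37 + (24223/7553 + 129286/3081)) = 362931*(-37 + 80856017/1790061) = 362931*(14623760/1790061) = 1769138613520/596687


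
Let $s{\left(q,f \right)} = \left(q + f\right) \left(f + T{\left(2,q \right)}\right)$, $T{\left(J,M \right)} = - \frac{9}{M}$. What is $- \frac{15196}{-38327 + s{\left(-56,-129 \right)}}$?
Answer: $\frac{850976}{811537} \approx 1.0486$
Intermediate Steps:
$s{\left(q,f \right)} = \left(f + q\right) \left(f - \frac{9}{q}\right)$ ($s{\left(q,f \right)} = \left(q + f\right) \left(f - \frac{9}{q}\right) = \left(f + q\right) \left(f - \frac{9}{q}\right)$)
$- \frac{15196}{-38327 + s{\left(-56,-129 \right)}} = - \frac{15196}{-38327 - \left(-7215 - 16641 + \frac{1161}{56}\right)} = - \frac{15196}{-38327 + \left(-9 + 16641 + 7224 - \left(-1161\right) \left(- \frac{1}{56}\right)\right)} = - \frac{15196}{-38327 + \left(-9 + 16641 + 7224 - \frac{1161}{56}\right)} = - \frac{15196}{-38327 + \frac{1334775}{56}} = - \frac{15196}{- \frac{811537}{56}} = \left(-15196\right) \left(- \frac{56}{811537}\right) = \frac{850976}{811537}$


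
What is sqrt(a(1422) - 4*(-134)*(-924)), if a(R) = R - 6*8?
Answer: I*sqrt(493890) ≈ 702.77*I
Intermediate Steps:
a(R) = -48 + R (a(R) = R - 48 = -48 + R)
sqrt(a(1422) - 4*(-134)*(-924)) = sqrt((-48 + 1422) - 4*(-134)*(-924)) = sqrt(1374 + 536*(-924)) = sqrt(1374 - 495264) = sqrt(-493890) = I*sqrt(493890)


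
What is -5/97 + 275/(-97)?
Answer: -280/97 ≈ -2.8866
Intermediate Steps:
-5/97 + 275/(-97) = -5*1/97 + 275*(-1/97) = -5/97 - 275/97 = -280/97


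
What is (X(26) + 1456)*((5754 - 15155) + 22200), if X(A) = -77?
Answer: 17649821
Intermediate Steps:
(X(26) + 1456)*((5754 - 15155) + 22200) = (-77 + 1456)*((5754 - 15155) + 22200) = 1379*(-9401 + 22200) = 1379*12799 = 17649821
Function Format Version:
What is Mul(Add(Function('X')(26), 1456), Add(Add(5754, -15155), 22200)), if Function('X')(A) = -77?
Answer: 17649821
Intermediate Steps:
Mul(Add(Function('X')(26), 1456), Add(Add(5754, -15155), 22200)) = Mul(Add(-77, 1456), Add(Add(5754, -15155), 22200)) = Mul(1379, Add(-9401, 22200)) = Mul(1379, 12799) = 17649821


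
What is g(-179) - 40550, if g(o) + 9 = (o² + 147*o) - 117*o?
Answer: -13888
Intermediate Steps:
g(o) = -9 + o² + 30*o (g(o) = -9 + ((o² + 147*o) - 117*o) = -9 + (o² + 30*o) = -9 + o² + 30*o)
g(-179) - 40550 = (-9 + (-179)² + 30*(-179)) - 40550 = (-9 + 32041 - 5370) - 40550 = 26662 - 40550 = -13888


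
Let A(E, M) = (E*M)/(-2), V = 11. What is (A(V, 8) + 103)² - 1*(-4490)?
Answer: 7971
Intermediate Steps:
A(E, M) = -E*M/2 (A(E, M) = (E*M)*(-½) = -E*M/2)
(A(V, 8) + 103)² - 1*(-4490) = (-½*11*8 + 103)² - 1*(-4490) = (-44 + 103)² + 4490 = 59² + 4490 = 3481 + 4490 = 7971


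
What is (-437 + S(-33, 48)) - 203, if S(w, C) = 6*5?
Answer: -610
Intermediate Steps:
S(w, C) = 30
(-437 + S(-33, 48)) - 203 = (-437 + 30) - 203 = -407 - 203 = -610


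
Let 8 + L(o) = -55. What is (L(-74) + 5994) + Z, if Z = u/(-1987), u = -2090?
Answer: 11786987/1987 ≈ 5932.1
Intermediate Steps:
L(o) = -63 (L(o) = -8 - 55 = -63)
Z = 2090/1987 (Z = -2090/(-1987) = -2090*(-1/1987) = 2090/1987 ≈ 1.0518)
(L(-74) + 5994) + Z = (-63 + 5994) + 2090/1987 = 5931 + 2090/1987 = 11786987/1987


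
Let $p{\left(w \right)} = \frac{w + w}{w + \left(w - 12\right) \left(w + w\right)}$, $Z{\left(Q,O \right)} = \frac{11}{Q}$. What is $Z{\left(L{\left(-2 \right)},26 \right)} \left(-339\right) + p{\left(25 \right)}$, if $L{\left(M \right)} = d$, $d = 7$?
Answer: $- \frac{100669}{189} \approx -532.64$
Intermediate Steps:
$L{\left(M \right)} = 7$
$p{\left(w \right)} = \frac{2 w}{w + 2 w \left(-12 + w\right)}$ ($p{\left(w \right)} = \frac{2 w}{w + \left(-12 + w\right) 2 w} = \frac{2 w}{w + 2 w \left(-12 + w\right)}$)
$Z{\left(L{\left(-2 \right)},26 \right)} \left(-339\right) + p{\left(25 \right)} = \frac{11}{7} \left(-339\right) + \frac{2}{-23 + 2 \cdot 25} = 11 \cdot \frac{1}{7} \left(-339\right) + \frac{2}{-23 + 50} = \frac{11}{7} \left(-339\right) + \frac{2}{27} = - \frac{3729}{7} + 2 \cdot \frac{1}{27} = - \frac{3729}{7} + \frac{2}{27} = - \frac{100669}{189}$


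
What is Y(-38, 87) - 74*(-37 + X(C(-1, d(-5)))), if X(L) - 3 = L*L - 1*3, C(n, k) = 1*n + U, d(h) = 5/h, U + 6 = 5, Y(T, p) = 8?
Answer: 2450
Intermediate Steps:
U = -1 (U = -6 + 5 = -1)
C(n, k) = -1 + n (C(n, k) = 1*n - 1 = n - 1 = -1 + n)
X(L) = L**2 (X(L) = 3 + (L*L - 1*3) = 3 + (L**2 - 3) = 3 + (-3 + L**2) = L**2)
Y(-38, 87) - 74*(-37 + X(C(-1, d(-5)))) = 8 - 74*(-37 + (-1 - 1)**2) = 8 - 74*(-37 + (-2)**2) = 8 - 74*(-37 + 4) = 8 - 74*(-33) = 8 - 1*(-2442) = 8 + 2442 = 2450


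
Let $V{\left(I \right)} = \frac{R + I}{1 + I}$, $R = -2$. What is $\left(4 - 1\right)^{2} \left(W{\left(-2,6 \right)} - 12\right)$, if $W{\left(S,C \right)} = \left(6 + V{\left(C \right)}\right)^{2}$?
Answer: $\frac{13752}{49} \approx 280.65$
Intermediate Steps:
$V{\left(I \right)} = \frac{-2 + I}{1 + I}$
$W{\left(S,C \right)} = \left(6 + \frac{-2 + C}{1 + C}\right)^{2}$
$\left(4 - 1\right)^{2} \left(W{\left(-2,6 \right)} - 12\right) = \left(4 - 1\right)^{2} \left(\frac{\left(4 + 7 \cdot 6\right)^{2}}{\left(1 + 6\right)^{2}} - 12\right) = 3^{2} \left(\frac{\left(4 + 42\right)^{2}}{49} - 12\right) = 9 \left(\frac{46^{2}}{49} - 12\right) = 9 \left(\frac{1}{49} \cdot 2116 - 12\right) = 9 \left(\frac{2116}{49} - 12\right) = 9 \cdot \frac{1528}{49} = \frac{13752}{49}$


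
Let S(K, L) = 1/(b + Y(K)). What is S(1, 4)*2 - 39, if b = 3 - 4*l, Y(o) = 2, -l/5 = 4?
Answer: -3313/85 ≈ -38.976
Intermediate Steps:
l = -20 (l = -5*4 = -20)
b = 83 (b = 3 - 4*(-20) = 3 + 80 = 83)
S(K, L) = 1/85 (S(K, L) = 1/(83 + 2) = 1/85)
S(1, 4)*2 - 39 = (1/85)*2 - 39 = 2/85 - 39 = -3313/85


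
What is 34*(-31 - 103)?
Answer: -4556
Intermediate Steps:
34*(-31 - 103) = 34*(-134) = -4556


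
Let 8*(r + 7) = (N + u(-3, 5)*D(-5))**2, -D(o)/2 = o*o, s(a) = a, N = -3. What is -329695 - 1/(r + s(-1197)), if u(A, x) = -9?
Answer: -62700406023/190177 ≈ -3.2970e+5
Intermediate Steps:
D(o) = -2*o**2 (D(o) = -2*o*o = -2*o**2)
r = 199753/8 (r = -7 + (-3 - (-18)*(-5)**2)**2/8 = -7 + (-3 - (-18)*25)**2/8 = -7 + (-3 - 9*(-50))**2/8 = -7 + (-3 + 450)**2/8 = -7 + (1/8)*447**2 = -7 + (1/8)*199809 = -7 + 199809/8 = 199753/8 ≈ 24969.)
-329695 - 1/(r + s(-1197)) = -329695 - 1/(199753/8 - 1197) = -329695 - 1/190177/8 = -329695 - 1*8/190177 = -329695 - 8/190177 = -62700406023/190177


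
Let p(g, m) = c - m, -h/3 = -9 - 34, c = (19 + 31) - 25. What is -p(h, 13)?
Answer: -12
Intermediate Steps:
c = 25 (c = 50 - 25 = 25)
h = 129 (h = -3*(-9 - 34) = -3*(-43) = 129)
p(g, m) = 25 - m
-p(h, 13) = -(25 - 1*13) = -(25 - 13) = -1*12 = -12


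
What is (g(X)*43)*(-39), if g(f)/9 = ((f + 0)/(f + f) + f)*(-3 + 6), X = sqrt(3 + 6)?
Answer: -316953/2 ≈ -1.5848e+5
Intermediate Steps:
X = 3 (X = sqrt(9) = 3)
g(f) = 27/2 + 27*f (g(f) = 9*(((f + 0)/(f + f) + f)*(-3 + 6)) = 9*((f/((2*f)) + f)*3) = 9*((f*(1/(2*f)) + f)*3) = 9*((1/2 + f)*3) = 9*(3/2 + 3*f) = 27/2 + 27*f)
(g(X)*43)*(-39) = ((27/2 + 27*3)*43)*(-39) = ((27/2 + 81)*43)*(-39) = ((189/2)*43)*(-39) = (8127/2)*(-39) = -316953/2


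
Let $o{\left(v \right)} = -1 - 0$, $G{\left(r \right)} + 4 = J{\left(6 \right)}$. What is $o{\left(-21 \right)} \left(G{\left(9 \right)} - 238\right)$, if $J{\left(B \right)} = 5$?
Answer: $237$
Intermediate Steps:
$G{\left(r \right)} = 1$ ($G{\left(r \right)} = -4 + 5 = 1$)
$o{\left(v \right)} = -1$ ($o{\left(v \right)} = -1 + 0 = -1$)
$o{\left(-21 \right)} \left(G{\left(9 \right)} - 238\right) = - (1 - 238) = \left(-1\right) \left(-237\right) = 237$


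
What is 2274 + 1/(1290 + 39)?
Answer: 3022147/1329 ≈ 2274.0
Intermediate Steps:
2274 + 1/(1290 + 39) = 2274 + 1/1329 = 3022147/1329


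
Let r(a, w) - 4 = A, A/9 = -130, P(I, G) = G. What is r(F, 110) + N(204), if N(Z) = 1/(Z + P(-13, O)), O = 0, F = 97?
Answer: -237863/204 ≈ -1166.0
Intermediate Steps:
A = -1170 (A = 9*(-130) = -1170)
N(Z) = 1/Z (N(Z) = 1/(Z + 0) = 1/Z)
r(a, w) = -1166 (r(a, w) = 4 - 1170 = -1166)
r(F, 110) + N(204) = -1166 + 1/204 = -237863/204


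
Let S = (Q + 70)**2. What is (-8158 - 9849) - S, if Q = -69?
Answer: -18008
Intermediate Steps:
S = 1 (S = (-69 + 70)**2 = 1**2 = 1)
(-8158 - 9849) - S = (-8158 - 9849) - 1*1 = -18007 - 1 = -18008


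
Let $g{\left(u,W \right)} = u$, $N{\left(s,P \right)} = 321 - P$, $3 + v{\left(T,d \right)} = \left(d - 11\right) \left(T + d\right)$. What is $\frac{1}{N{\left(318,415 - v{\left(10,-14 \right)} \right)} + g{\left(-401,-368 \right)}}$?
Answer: $- \frac{1}{398} \approx -0.0025126$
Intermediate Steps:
$v{\left(T,d \right)} = -3 + \left(-11 + d\right) \left(T + d\right)$ ($v{\left(T,d \right)} = -3 + \left(d - 11\right) \left(T + d\right) = -3 + \left(-11 + d\right) \left(T + d\right)$)
$\frac{1}{N{\left(318,415 - v{\left(10,-14 \right)} \right)} + g{\left(-401,-368 \right)}} = \frac{1}{\left(321 - \left(415 - \left(-3 + \left(-14\right)^{2} - 110 - -154 + 10 \left(-14\right)\right)\right)\right) - 401} = \frac{1}{\left(321 - \left(415 - \left(-3 + 196 - 110 + 154 - 140\right)\right)\right) - 401} = \frac{1}{\left(321 - \left(415 - 97\right)\right) - 401} = \frac{1}{\left(321 - 318\right) - 401} = \frac{1}{3 - 401} = \frac{1}{-398} = - \frac{1}{398}$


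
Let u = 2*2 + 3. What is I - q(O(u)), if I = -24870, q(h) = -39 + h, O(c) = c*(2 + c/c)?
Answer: -24852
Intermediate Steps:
u = 7 (u = 4 + 3 = 7)
O(c) = 3*c (O(c) = c*(2 + 1) = c*3 = 3*c)
I - q(O(u)) = -24870 - (-39 + 3*7) = -24870 - (-39 + 21) = -24870 - 1*(-18) = -24870 + 18 = -24852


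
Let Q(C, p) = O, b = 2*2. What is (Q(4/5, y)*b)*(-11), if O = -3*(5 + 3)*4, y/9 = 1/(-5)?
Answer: 4224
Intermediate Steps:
y = -9/5 (y = 9/(-5) = 9*(-⅕) = -9/5 ≈ -1.8000)
b = 4
O = -96 (O = -3*8*4 = -24*4 = -96)
Q(C, p) = -96
(Q(4/5, y)*b)*(-11) = -96*4*(-11) = -384*(-11) = 4224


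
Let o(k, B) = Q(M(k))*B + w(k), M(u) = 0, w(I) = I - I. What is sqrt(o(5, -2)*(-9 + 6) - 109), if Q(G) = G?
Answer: I*sqrt(109) ≈ 10.44*I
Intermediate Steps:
w(I) = 0
o(k, B) = 0 (o(k, B) = 0*B + 0 = 0 + 0 = 0)
sqrt(o(5, -2)*(-9 + 6) - 109) = sqrt(0*(-9 + 6) - 109) = sqrt(0*(-3) - 109) = sqrt(0 - 109) = sqrt(-109) = I*sqrt(109)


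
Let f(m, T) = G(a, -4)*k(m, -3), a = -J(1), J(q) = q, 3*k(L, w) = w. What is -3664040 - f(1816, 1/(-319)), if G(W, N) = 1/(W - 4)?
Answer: -18320201/5 ≈ -3.6640e+6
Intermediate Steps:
k(L, w) = w/3
a = -1 (a = -1*1 = -1)
G(W, N) = 1/(-4 + W)
f(m, T) = ⅕ (f(m, T) = ((⅓)*(-3))/(-4 - 1) = -1/(-5) = -⅕*(-1) = ⅕)
-3664040 - f(1816, 1/(-319)) = -3664040 - 1*⅕ = -3664040 - ⅕ = -18320201/5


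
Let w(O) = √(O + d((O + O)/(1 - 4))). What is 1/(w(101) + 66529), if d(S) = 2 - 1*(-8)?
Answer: 66529/4426107730 - √111/4426107730 ≈ 1.5029e-5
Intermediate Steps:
d(S) = 10 (d(S) = 2 + 8 = 10)
w(O) = √(10 + O) (w(O) = √(O + 10) = √(10 + O))
1/(w(101) + 66529) = 1/(√(10 + 101) + 66529) = 1/(√111 + 66529) = 1/(66529 + √111)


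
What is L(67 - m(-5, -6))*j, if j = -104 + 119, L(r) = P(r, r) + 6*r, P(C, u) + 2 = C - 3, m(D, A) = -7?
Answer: 7695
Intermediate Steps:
P(C, u) = -5 + C (P(C, u) = -2 + (C - 3) = -2 + (-3 + C) = -5 + C)
L(r) = -5 + 7*r (L(r) = (-5 + r) + 6*r = -5 + 7*r)
j = 15
L(67 - m(-5, -6))*j = (-5 + 7*(67 - 1*(-7)))*15 = (-5 + 7*(67 + 7))*15 = (-5 + 7*74)*15 = (-5 + 518)*15 = 513*15 = 7695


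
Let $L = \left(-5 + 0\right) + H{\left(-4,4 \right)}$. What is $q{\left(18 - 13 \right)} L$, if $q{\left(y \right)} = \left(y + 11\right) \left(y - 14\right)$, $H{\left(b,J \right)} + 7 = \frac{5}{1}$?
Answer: $1008$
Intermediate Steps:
$H{\left(b,J \right)} = -2$ ($H{\left(b,J \right)} = -7 + \frac{5}{1} = -7 + 5 \cdot 1 = -7 + 5 = -2$)
$q{\left(y \right)} = \left(-14 + y\right) \left(11 + y\right)$ ($q{\left(y \right)} = \left(11 + y\right) \left(-14 + y\right) = \left(-14 + y\right) \left(11 + y\right)$)
$L = -7$ ($L = \left(-5 + 0\right) - 2 = -5 - 2 = -7$)
$q{\left(18 - 13 \right)} L = \left(-154 + \left(18 - 13\right)^{2} - 3 \left(18 - 13\right)\right) \left(-7\right) = \left(-154 + 5^{2} - 15\right) \left(-7\right) = \left(-154 + 25 - 15\right) \left(-7\right) = \left(-144\right) \left(-7\right) = 1008$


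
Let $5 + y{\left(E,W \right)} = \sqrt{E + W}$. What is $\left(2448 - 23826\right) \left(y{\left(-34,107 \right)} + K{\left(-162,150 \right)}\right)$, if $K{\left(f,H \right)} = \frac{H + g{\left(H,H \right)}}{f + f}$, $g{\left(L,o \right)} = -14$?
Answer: $\frac{3128314}{27} - 21378 \sqrt{73} \approx -66790.0$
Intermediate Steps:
$y{\left(E,W \right)} = -5 + \sqrt{E + W}$
$K{\left(f,H \right)} = \frac{-14 + H}{2 f}$ ($K{\left(f,H \right)} = \frac{H - 14}{f + f} = \frac{-14 + H}{2 f}$)
$\left(2448 - 23826\right) \left(y{\left(-34,107 \right)} + K{\left(-162,150 \right)}\right) = \left(2448 - 23826\right) \left(\left(-5 + \sqrt{-34 + 107}\right) + \frac{-14 + 150}{2 \left(-162\right)}\right) = - 21378 \left(\left(-5 + \sqrt{73}\right) + \frac{1}{2} \left(- \frac{1}{162}\right) 136\right) = - 21378 \left(\left(-5 + \sqrt{73}\right) - \frac{34}{81}\right) = - 21378 \left(- \frac{439}{81} + \sqrt{73}\right) = \frac{3128314}{27} - 21378 \sqrt{73}$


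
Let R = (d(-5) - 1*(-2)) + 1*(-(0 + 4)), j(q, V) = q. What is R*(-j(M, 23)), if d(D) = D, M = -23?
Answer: -161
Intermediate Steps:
R = -7 (R = (-5 - 1*(-2)) + 1*(-(0 + 4)) = (-5 + 2) + 1*(-1*4) = -3 + 1*(-4) = -3 - 4 = -7)
R*(-j(M, 23)) = -(-7)*(-23) = -7*23 = -161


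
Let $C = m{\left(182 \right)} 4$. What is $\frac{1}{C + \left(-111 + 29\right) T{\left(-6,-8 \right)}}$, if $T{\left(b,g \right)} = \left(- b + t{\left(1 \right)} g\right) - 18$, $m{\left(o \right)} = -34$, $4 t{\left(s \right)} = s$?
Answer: $\frac{1}{1012} \approx 0.00098814$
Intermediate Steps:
$t{\left(s \right)} = \frac{s}{4}$
$T{\left(b,g \right)} = -18 - b + \frac{g}{4}$ ($T{\left(b,g \right)} = \left(- b + \frac{1}{4} \cdot 1 g\right) - 18 = \left(- b + \frac{g}{4}\right) - 18 = -18 - b + \frac{g}{4}$)
$C = -136$ ($C = \left(-34\right) 4 = -136$)
$\frac{1}{C + \left(-111 + 29\right) T{\left(-6,-8 \right)}} = \frac{1}{-136 + \left(-111 + 29\right) \left(-18 - -6 + \frac{1}{4} \left(-8\right)\right)} = \frac{1}{-136 - 82 \left(-18 + 6 - 2\right)} = \frac{1}{-136 - -1148} = \frac{1}{-136 + 1148} = \frac{1}{1012}$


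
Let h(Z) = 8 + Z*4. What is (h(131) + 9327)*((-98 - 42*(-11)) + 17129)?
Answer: 172463487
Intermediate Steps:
h(Z) = 8 + 4*Z
(h(131) + 9327)*((-98 - 42*(-11)) + 17129) = ((8 + 4*131) + 9327)*((-98 - 42*(-11)) + 17129) = ((8 + 524) + 9327)*((-98 + 462) + 17129) = (532 + 9327)*(364 + 17129) = 9859*17493 = 172463487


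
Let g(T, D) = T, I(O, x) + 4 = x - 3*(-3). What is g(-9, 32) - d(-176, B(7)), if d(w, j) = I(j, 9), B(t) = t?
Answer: -23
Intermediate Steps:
I(O, x) = 5 + x (I(O, x) = -4 + (x - 3*(-3)) = -4 + (x + 9) = -4 + (9 + x) = 5 + x)
d(w, j) = 14 (d(w, j) = 5 + 9 = 14)
g(-9, 32) - d(-176, B(7)) = -9 - 1*14 = -9 - 14 = -23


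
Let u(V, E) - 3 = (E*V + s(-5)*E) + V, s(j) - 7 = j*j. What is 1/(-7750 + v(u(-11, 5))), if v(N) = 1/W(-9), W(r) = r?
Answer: -9/69751 ≈ -0.00012903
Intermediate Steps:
s(j) = 7 + j**2 (s(j) = 7 + j*j = 7 + j**2)
u(V, E) = 3 + V + 32*E + E*V (u(V, E) = 3 + ((E*V + (7 + (-5)**2)*E) + V) = 3 + ((E*V + (7 + 25)*E) + V) = 3 + ((E*V + 32*E) + V) = 3 + ((32*E + E*V) + V) = 3 + (V + 32*E + E*V) = 3 + V + 32*E + E*V)
v(N) = -1/9 (v(N) = 1/(-9) = -1/9)
1/(-7750 + v(u(-11, 5))) = 1/(-7750 - 1/9) = 1/(-69751/9) = -9/69751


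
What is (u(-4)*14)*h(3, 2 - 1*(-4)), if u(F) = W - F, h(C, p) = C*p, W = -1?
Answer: 756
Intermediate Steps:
u(F) = -1 - F
(u(-4)*14)*h(3, 2 - 1*(-4)) = ((-1 - 1*(-4))*14)*(3*(2 - 1*(-4))) = ((-1 + 4)*14)*(3*(2 + 4)) = (3*14)*(3*6) = 42*18 = 756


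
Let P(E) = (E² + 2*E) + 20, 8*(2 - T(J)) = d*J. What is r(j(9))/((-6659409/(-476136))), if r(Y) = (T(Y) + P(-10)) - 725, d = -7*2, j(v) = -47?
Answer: -111931638/2219803 ≈ -50.424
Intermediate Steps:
d = -14
T(J) = 2 + 7*J/4 (T(J) = 2 - (-7)*J/4 = 2 + 7*J/4)
P(E) = 20 + E² + 2*E
r(Y) = -623 + 7*Y/4 (r(Y) = ((2 + 7*Y/4) + (20 + (-10)² + 2*(-10))) - 725 = ((2 + 7*Y/4) + (20 + 100 - 20)) - 725 = ((2 + 7*Y/4) + 100) - 725 = (102 + 7*Y/4) - 725 = -623 + 7*Y/4)
r(j(9))/((-6659409/(-476136))) = (-623 + (7/4)*(-47))/((-6659409/(-476136))) = (-623 - 329/4)/((-6659409*(-1/476136))) = -2821/(4*2219803/158712) = -2821/4*158712/2219803 = -111931638/2219803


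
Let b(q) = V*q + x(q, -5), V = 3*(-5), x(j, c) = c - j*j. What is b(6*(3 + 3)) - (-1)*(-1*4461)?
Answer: -6302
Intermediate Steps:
x(j, c) = c - j²
V = -15
b(q) = -5 - q² - 15*q (b(q) = -15*q + (-5 - q²) = -5 - q² - 15*q)
b(6*(3 + 3)) - (-1)*(-1*4461) = (-5 - (6*(3 + 3))² - 90*(3 + 3)) - (-1)*(-1*4461) = (-5 - (6*6)² - 90*6) - (-1)*(-4461) = (-5 - 1*36² - 15*36) - 1*4461 = (-5 - 1*1296 - 540) - 4461 = (-5 - 1296 - 540) - 4461 = -1841 - 4461 = -6302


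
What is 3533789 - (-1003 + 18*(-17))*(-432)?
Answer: 2968301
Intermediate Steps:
3533789 - (-1003 + 18*(-17))*(-432) = 3533789 - (-1003 - 306)*(-432) = 3533789 - (-1309)*(-432) = 3533789 - 1*565488 = 3533789 - 565488 = 2968301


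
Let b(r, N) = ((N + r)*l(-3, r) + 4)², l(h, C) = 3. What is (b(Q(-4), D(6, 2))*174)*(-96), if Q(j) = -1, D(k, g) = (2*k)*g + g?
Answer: -104249664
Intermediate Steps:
D(k, g) = g + 2*g*k (D(k, g) = 2*g*k + g = g + 2*g*k)
b(r, N) = (4 + 3*N + 3*r)² (b(r, N) = ((N + r)*3 + 4)² = ((3*N + 3*r) + 4)² = (4 + 3*N + 3*r)²)
(b(Q(-4), D(6, 2))*174)*(-96) = ((4 + 3*(2*(1 + 2*6)) + 3*(-1))²*174)*(-96) = ((4 + 3*(2*(1 + 12)) - 3)²*174)*(-96) = ((4 + 3*(2*13) - 3)²*174)*(-96) = ((4 + 3*26 - 3)²*174)*(-96) = ((4 + 78 - 3)²*174)*(-96) = (79²*174)*(-96) = (6241*174)*(-96) = 1085934*(-96) = -104249664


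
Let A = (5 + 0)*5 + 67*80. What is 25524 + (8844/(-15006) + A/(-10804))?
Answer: 689649608315/27020804 ≈ 25523.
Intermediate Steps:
A = 5385 (A = 5*5 + 5360 = 25 + 5360 = 5385)
25524 + (8844/(-15006) + A/(-10804)) = 25524 + (8844/(-15006) + 5385/(-10804)) = 25524 + (8844*(-1/15006) + 5385*(-1/10804)) = 25524 + (-1474/2501 - 5385/10804) = 25524 - 29392981/27020804 = 689649608315/27020804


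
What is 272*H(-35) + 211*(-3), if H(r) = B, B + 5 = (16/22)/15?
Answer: -326669/165 ≈ -1979.8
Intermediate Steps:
B = -817/165 (B = -5 + (16/22)/15 = -5 + (16*(1/22))*(1/15) = -5 + (8/11)*(1/15) = -5 + 8/165 = -817/165 ≈ -4.9515)
H(r) = -817/165
272*H(-35) + 211*(-3) = 272*(-817/165) + 211*(-3) = -222224/165 - 633 = -326669/165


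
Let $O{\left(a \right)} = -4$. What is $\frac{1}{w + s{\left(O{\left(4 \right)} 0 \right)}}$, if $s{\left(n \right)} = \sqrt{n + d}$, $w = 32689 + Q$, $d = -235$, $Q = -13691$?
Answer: $\frac{18998}{360924239} - \frac{i \sqrt{235}}{360924239} \approx 5.2637 \cdot 10^{-5} - 4.2473 \cdot 10^{-8} i$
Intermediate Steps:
$w = 18998$ ($w = 32689 - 13691 = 18998$)
$s{\left(n \right)} = \sqrt{-235 + n}$ ($s{\left(n \right)} = \sqrt{n - 235} = \sqrt{-235 + n}$)
$\frac{1}{w + s{\left(O{\left(4 \right)} 0 \right)}} = \frac{1}{18998 + \sqrt{-235 - 0}} = \frac{1}{18998 + \sqrt{-235 + 0}} = \frac{1}{18998 + \sqrt{-235}} = \frac{1}{18998 + i \sqrt{235}}$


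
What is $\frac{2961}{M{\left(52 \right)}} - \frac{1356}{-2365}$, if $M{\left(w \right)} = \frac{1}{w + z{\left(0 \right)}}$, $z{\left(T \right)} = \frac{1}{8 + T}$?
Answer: $\frac{2920163853}{18920} \approx 1.5434 \cdot 10^{5}$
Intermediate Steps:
$M{\left(w \right)} = \frac{1}{\frac{1}{8} + w}$ ($M{\left(w \right)} = \frac{1}{w + \frac{1}{8 + 0}} = \frac{1}{w + \frac{1}{8}} = \frac{1}{\frac{1}{8} + w}$)
$\frac{2961}{M{\left(52 \right)}} - \frac{1356}{-2365} = \frac{2961}{8 \frac{1}{1 + 8 \cdot 52}} - \frac{1356}{-2365} = \frac{2961}{8 \frac{1}{1 + 416}} - - \frac{1356}{2365} = \frac{2961}{8 \cdot \frac{1}{417}} + \frac{1356}{2365} = \frac{2961}{\frac{8}{417}} + \frac{1356}{2365} = 2961 \cdot \frac{417}{8} + \frac{1356}{2365} = \frac{1234737}{8} + \frac{1356}{2365} = \frac{2920163853}{18920}$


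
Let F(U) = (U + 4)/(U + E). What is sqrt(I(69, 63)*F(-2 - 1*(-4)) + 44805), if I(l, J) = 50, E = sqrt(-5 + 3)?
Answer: sqrt(44805 + 300/(2 + I*sqrt(2))) ≈ 211.91 - 0.167*I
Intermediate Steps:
E = I*sqrt(2) (E = sqrt(-2) = I*sqrt(2) ≈ 1.4142*I)
F(U) = (4 + U)/(U + I*sqrt(2)) (F(U) = (U + 4)/(U + I*sqrt(2)) = (4 + U)/(U + I*sqrt(2)))
sqrt(I(69, 63)*F(-2 - 1*(-4)) + 44805) = sqrt(50*((4 + (-2 - 1*(-4)))/((-2 - 1*(-4)) + I*sqrt(2))) + 44805) = sqrt(50*((4 + (-2 + 4))/((-2 + 4) + I*sqrt(2))) + 44805) = sqrt(50*((4 + 2)/(2 + I*sqrt(2))) + 44805) = sqrt(50*(6/(2 + I*sqrt(2))) + 44805) = sqrt(300/(2 + I*sqrt(2)) + 44805) = sqrt(44805 + 300/(2 + I*sqrt(2)))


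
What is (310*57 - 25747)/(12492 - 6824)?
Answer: -8077/5668 ≈ -1.4250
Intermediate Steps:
(310*57 - 25747)/(12492 - 6824) = (17670 - 25747)/5668 = -8077*1/5668 = -8077/5668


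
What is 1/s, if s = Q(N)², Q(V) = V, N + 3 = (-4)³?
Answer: 1/4489 ≈ 0.00022277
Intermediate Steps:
N = -67 (N = -3 + (-4)³ = -3 - 64 = -67)
s = 4489 (s = (-67)² = 4489)
1/s = 1/4489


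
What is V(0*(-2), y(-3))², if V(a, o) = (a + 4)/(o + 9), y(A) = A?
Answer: 4/9 ≈ 0.44444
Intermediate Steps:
V(a, o) = (4 + a)/(9 + o)
V(0*(-2), y(-3))² = ((4 + 0*(-2))/(9 - 3))² = ((4 + 0)/6)² = ((⅙)*4)² = (⅔)² = 4/9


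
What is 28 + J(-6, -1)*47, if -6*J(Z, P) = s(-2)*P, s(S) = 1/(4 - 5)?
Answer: 121/6 ≈ 20.167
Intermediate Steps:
s(S) = -1 (s(S) = 1/(-1) = -1)
J(Z, P) = P/6 (J(Z, P) = -(-1)*P/6 = P/6)
28 + J(-6, -1)*47 = 28 + ((1/6)*(-1))*47 = 28 - 1/6*47 = 28 - 47/6 = 121/6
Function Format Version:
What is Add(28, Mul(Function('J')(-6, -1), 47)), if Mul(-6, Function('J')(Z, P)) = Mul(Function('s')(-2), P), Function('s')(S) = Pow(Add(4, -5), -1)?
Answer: Rational(121, 6) ≈ 20.167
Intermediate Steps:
Function('s')(S) = -1 (Function('s')(S) = Pow(-1, -1) = -1)
Function('J')(Z, P) = Mul(Rational(1, 6), P) (Function('J')(Z, P) = Mul(Rational(-1, 6), Mul(-1, P)) = Mul(Rational(1, 6), P))
Add(28, Mul(Function('J')(-6, -1), 47)) = Add(28, Mul(Mul(Rational(1, 6), -1), 47)) = Add(28, Mul(Rational(-1, 6), 47)) = Add(28, Rational(-47, 6)) = Rational(121, 6)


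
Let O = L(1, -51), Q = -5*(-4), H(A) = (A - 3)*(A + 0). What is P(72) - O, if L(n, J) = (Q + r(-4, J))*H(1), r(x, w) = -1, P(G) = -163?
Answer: -125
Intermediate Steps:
H(A) = A*(-3 + A) (H(A) = (-3 + A)*A = A*(-3 + A))
Q = 20
L(n, J) = -38 (L(n, J) = (20 - 1)*(1*(-3 + 1)) = 19*(1*(-2)) = 19*(-2) = -38)
O = -38
P(72) - O = -163 - 1*(-38) = -163 + 38 = -125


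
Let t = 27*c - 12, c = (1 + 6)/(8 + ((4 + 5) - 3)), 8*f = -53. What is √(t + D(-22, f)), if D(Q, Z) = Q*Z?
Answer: √589/2 ≈ 12.135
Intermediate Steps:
f = -53/8 (f = (⅛)*(-53) = -53/8 ≈ -6.6250)
c = ½ (c = 7/(8 + (9 - 3)) = 7/(8 + 6) = 7/14 = 7*(1/14) = ½ ≈ 0.50000)
t = 3/2 (t = 27*(½) - 12 = 27/2 - 12 = 3/2 ≈ 1.5000)
√(t + D(-22, f)) = √(3/2 - 22*(-53/8)) = √(3/2 + 583/4) = √(589/4) = √589/2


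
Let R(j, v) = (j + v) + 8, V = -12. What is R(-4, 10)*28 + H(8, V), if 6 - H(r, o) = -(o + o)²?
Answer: 974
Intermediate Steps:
R(j, v) = 8 + j + v
H(r, o) = 6 + 4*o² (H(r, o) = 6 - (-1)*(o + o)² = 6 - (-1)*(2*o)² = 6 - (-1)*4*o² = 6 - (-4)*o² = 6 + 4*o²)
R(-4, 10)*28 + H(8, V) = (8 - 4 + 10)*28 + (6 + 4*(-12)²) = 14*28 + (6 + 4*144) = 392 + (6 + 576) = 392 + 582 = 974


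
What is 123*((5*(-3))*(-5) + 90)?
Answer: 20295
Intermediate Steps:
123*((5*(-3))*(-5) + 90) = 123*(-15*(-5) + 90) = 123*(75 + 90) = 123*165 = 20295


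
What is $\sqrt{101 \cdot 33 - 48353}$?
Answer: $2 i \sqrt{11255} \approx 212.18 i$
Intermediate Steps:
$\sqrt{101 \cdot 33 - 48353} = \sqrt{3333 - 48353} = \sqrt{-45020} = 2 i \sqrt{11255}$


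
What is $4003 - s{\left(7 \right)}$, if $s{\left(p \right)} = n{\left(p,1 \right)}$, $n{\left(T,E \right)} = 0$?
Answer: $4003$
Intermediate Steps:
$s{\left(p \right)} = 0$
$4003 - s{\left(7 \right)} = 4003 - 0 = 4003 + 0 = 4003$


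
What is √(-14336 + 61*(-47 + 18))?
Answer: I*√16105 ≈ 126.91*I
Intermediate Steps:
√(-14336 + 61*(-47 + 18)) = √(-14336 + 61*(-29)) = √(-14336 - 1769) = √(-16105) = I*√16105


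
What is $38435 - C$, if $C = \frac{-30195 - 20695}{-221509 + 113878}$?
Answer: $\frac{4136746595}{107631} \approx 38435.0$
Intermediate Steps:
$C = \frac{50890}{107631}$ ($C = - \frac{50890}{-107631} = \left(-50890\right) \left(- \frac{1}{107631}\right) = \frac{50890}{107631} \approx 0.47282$)
$38435 - C = 38435 - \frac{50890}{107631} = \frac{4136746595}{107631}$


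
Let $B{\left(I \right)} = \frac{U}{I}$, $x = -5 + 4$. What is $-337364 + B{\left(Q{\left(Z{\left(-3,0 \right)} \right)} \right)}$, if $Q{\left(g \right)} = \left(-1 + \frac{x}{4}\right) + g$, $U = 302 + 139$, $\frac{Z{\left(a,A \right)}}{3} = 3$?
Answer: $- \frac{10456520}{31} \approx -3.3731 \cdot 10^{5}$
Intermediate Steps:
$Z{\left(a,A \right)} = 9$ ($Z{\left(a,A \right)} = 3 \cdot 3 = 9$)
$x = -1$
$U = 441$
$Q{\left(g \right)} = - \frac{5}{4} + g$ ($Q{\left(g \right)} = \left(-1 - \frac{1}{4}\right) + g = - \frac{5}{4} + g$)
$B{\left(I \right)} = \frac{441}{I}$
$-337364 + B{\left(Q{\left(Z{\left(-3,0 \right)} \right)} \right)} = -337364 + \frac{441}{- \frac{5}{4} + 9} = -337364 + \frac{441}{\frac{31}{4}} = -337364 + 441 \cdot \frac{4}{31} = -337364 + \frac{1764}{31} = - \frac{10456520}{31}$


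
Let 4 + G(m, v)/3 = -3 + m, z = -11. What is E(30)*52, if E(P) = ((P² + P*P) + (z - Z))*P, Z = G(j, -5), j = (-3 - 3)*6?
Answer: 2992080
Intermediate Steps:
j = -36 (j = -6*6 = -36)
G(m, v) = -21 + 3*m (G(m, v) = -12 + 3*(-3 + m) = -12 + (-9 + 3*m) = -21 + 3*m)
Z = -129 (Z = -21 + 3*(-36) = -21 - 108 = -129)
E(P) = P*(118 + 2*P²) (E(P) = ((P² + P*P) + (-11 - 1*(-129)))*P = ((P² + P²) + (-11 + 129))*P = (2*P² + 118)*P = (118 + 2*P²)*P = P*(118 + 2*P²))
E(30)*52 = (2*30*(59 + 30²))*52 = (2*30*(59 + 900))*52 = (2*30*959)*52 = 57540*52 = 2992080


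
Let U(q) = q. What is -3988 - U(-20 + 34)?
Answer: -4002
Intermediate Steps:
-3988 - U(-20 + 34) = -3988 - (-20 + 34) = -3988 - 1*14 = -3988 - 14 = -4002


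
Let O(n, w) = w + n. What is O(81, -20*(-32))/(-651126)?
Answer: -103/93018 ≈ -0.0011073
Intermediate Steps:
O(n, w) = n + w
O(81, -20*(-32))/(-651126) = (81 - 20*(-32))/(-651126) = (81 + 640)*(-1/651126) = 721*(-1/651126) = -103/93018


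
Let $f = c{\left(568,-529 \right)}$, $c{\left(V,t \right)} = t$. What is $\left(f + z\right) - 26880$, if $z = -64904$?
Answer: $-92313$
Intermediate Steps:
$f = -529$
$\left(f + z\right) - 26880 = \left(-529 - 64904\right) - 26880 = -65433 - 26880 = -92313$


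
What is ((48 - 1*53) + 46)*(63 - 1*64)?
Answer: -41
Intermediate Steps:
((48 - 1*53) + 46)*(63 - 1*64) = ((48 - 53) + 46)*(63 - 64) = (-5 + 46)*(-1) = 41*(-1) = -41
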